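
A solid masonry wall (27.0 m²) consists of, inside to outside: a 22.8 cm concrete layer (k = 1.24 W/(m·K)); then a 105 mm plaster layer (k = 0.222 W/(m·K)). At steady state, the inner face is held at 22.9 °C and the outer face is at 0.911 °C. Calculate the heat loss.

Q = 904 W

Series thermal resistances, inner to outer:
  R_concrete = L/(kA) = 0.228/(1.24·27.0) = 0.006810 K/W
  R_plaster = L/(kA) = 0.105/(0.222·27.0) = 0.01752 K/W
ΣR = 0.006810 + 0.01752 = 0.02433 K/W
Q = ΔT/ΣR = (22.9 °C − 0.911 °C)/0.02433 = 904 W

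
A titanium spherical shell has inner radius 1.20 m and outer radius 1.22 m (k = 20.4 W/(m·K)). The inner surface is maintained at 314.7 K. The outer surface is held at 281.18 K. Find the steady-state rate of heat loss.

Q = 629 kW

Q = 4πk·ΔT/(1/r₁ − 1/r₂) = 4π × 20.4 × 33.52 / (1/1.20 − 1/1.22) = 6.29×10^5 W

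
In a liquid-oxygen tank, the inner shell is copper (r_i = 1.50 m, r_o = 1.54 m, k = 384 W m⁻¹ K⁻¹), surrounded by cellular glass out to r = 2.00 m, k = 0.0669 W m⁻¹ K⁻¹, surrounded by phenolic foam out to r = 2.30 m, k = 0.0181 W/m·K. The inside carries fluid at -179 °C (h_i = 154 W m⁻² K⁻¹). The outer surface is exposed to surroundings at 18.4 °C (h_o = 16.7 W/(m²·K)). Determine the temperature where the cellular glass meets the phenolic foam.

T = -104 °C

Resistance network (inner→outer):
  R_conv,in = 1/(4πr²h) = 1/(4π·1.50²·154) = 2.297×10^-4 K/W
  R_copper = (1/1.50 − 1/1.54)/(4πk) = 0.01732/(4π·384) = 3.588×10^-6 K/W
  R_cellular glass = (1/1.54 − 1/2.00)/(4πk) = 0.1494/(4π·0.0669) = 0.1777 K/W
  R_phenolic foam = (1/2.00 − 1/2.30)/(4πk) = 0.06522/(4π·0.0181) = 0.2867 K/W
  R_conv,out = 1/(4πr²h) = 1/(4π·2.30²·16.7) = 9.008×10^-4 K/W
ΣR = 2.297×10^-4 + 3.588×10^-6 + 0.1777 + 0.2867 + 9.008×10^-4 = 0.4655 K/W
Q = ΔT/ΣR = (-179 °C − 18.4 °C)/0.4655 = -424.1 W
From the inner boundary to the cellular glass/phenolic foam interface, ΣR_partial = 0.1779 K/W.
T_interface = T_in − Q·ΣR_partial = -179 °C − (-424.1)(0.1779) = -104 °C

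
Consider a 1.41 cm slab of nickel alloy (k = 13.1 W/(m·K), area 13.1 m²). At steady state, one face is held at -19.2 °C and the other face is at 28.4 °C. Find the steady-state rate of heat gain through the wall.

Q = kA·ΔT/L = 13.1 × 13.1 × |-19.2 °C − 28.4 °C| / 0.0141 = 5.79×10^5 W

Q = 579 kW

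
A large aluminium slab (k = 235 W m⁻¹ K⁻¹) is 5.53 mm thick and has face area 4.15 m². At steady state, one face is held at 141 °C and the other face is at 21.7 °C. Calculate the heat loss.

Q = kA·ΔT/L = 235 × 4.15 × |141 °C − 21.7 °C| / 0.00553 = 2.10×10^7 W

Q = 21000 kW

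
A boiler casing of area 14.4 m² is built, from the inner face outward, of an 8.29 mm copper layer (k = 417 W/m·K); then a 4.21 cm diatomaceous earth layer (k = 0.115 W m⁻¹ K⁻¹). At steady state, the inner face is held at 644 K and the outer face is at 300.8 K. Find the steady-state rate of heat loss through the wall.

Q = 13.5 kW

Series thermal resistances, inner to outer:
  R_copper = L/(kA) = 0.00829/(417·14.4) = 1.381×10^-6 K/W
  R_diatomaceous earth = L/(kA) = 0.0421/(0.115·14.4) = 0.02542 K/W
ΣR = 1.381×10^-6 + 0.02542 = 0.02542 K/W
Q = ΔT/ΣR = (644 K − 300.8 K)/0.02542 = 13500 W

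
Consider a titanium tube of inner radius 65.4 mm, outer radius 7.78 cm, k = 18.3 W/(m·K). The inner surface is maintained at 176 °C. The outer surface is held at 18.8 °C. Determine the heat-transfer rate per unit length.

Q' = 2πk·ΔT/ln(r₂/r₁) = 2π × 18.3 × 157.2 / ln(0.0778/0.0654) = 1.04×10^5 W/m

Q' = 104 kW/m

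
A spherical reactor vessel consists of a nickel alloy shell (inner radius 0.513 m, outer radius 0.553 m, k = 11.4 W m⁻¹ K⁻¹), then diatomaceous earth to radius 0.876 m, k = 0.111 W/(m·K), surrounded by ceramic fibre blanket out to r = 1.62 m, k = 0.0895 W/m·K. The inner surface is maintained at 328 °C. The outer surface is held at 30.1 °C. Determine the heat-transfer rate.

Q = 315 W

Series thermal resistances, inner to outer:
  R_nickel alloy = (1/0.513 − 1/0.553)/(4πk) = 0.1410/(4π·11.4) = 9.842×10^-4 K/W
  R_diatomaceous earth = (1/0.553 − 1/0.876)/(4πk) = 0.6668/(4π·0.111) = 0.4780 K/W
  R_ceramic fibre blanket = (1/0.876 − 1/1.62)/(4πk) = 0.5243/(4π·0.0895) = 0.4661 K/W
ΣR = 9.842×10^-4 + 0.4780 + 0.4661 = 0.9451 K/W
Q = ΔT/ΣR = (328 °C − 30.1 °C)/0.9451 = 315 W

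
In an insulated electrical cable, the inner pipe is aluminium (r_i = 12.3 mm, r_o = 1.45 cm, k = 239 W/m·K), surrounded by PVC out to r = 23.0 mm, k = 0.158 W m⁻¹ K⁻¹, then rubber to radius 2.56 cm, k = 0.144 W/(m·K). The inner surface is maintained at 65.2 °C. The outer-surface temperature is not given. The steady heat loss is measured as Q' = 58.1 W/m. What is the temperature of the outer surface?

Sum the resistances:
  R'_aluminium = ln(0.0145/0.0123)/(2πk) = 0.1645/(2π·239) = 1.096×10^-4 m·K/W
  R'_PVC = ln(0.0230/0.0145)/(2πk) = 0.4613/(2π·0.158) = 0.4647 m·K/W
  R'_rubber = ln(0.0256/0.0230)/(2πk) = 0.1071/(2π·0.144) = 0.1184 m·K/W
ΣR = 0.5832 m·K/W
ΔT = Q'·ΣR = 58.1 × 0.5832 = 33.88 K
Heat flows outward, so T_out = T_in − ΔT = 65.2 − 33.88 = 31.3 °C

T_out = 31.3 °C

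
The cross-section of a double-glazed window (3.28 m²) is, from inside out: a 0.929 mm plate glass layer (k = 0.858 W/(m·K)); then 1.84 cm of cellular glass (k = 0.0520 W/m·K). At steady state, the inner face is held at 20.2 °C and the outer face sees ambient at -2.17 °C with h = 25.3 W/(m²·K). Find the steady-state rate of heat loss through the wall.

Q = 186 W

Series thermal resistances, inner to outer:
  R_plate glass = L/(kA) = 9.29×10^-4/(0.858·3.28) = 3.301×10^-4 K/W
  R_cellular glass = L/(kA) = 0.0184/(0.0520·3.28) = 0.1079 K/W
  R_conv,out = 1/(hA) = 1/(25.3·3.28) = 0.01205 K/W
ΣR = 3.301×10^-4 + 0.1079 + 0.01205 = 0.1203 K/W
Q = ΔT/ΣR = (20.2 °C − -2.17 °C)/0.1203 = 186 W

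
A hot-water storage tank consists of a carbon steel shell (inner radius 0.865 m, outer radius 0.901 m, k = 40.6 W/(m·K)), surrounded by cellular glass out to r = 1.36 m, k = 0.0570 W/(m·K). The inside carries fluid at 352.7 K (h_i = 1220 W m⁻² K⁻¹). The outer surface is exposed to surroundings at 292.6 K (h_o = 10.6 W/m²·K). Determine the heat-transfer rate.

Q = 114 W

Series thermal resistances, inner to outer:
  R_conv,in = 1/(4πr²h) = 1/(4π·0.865²·1220) = 8.718×10^-5 K/W
  R_carbon steel = (1/0.865 − 1/0.901)/(4πk) = 0.04619/(4π·40.6) = 9.054×10^-5 K/W
  R_cellular glass = (1/0.901 − 1/1.36)/(4πk) = 0.3746/(4π·0.0570) = 0.5230 K/W
  R_conv,out = 1/(4πr²h) = 1/(4π·1.36²·10.6) = 0.004059 K/W
ΣR = 8.718×10^-5 + 9.054×10^-5 + 0.5230 + 0.004059 = 0.5272 K/W
Q = ΔT/ΣR = (352.7 K − 292.6 K)/0.5272 = 114 W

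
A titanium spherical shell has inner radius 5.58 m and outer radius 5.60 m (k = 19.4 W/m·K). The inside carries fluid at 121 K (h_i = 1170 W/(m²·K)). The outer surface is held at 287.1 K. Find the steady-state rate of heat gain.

Q = 3.45×10^7 W

Series thermal resistances, inner to outer:
  R_conv,in = 1/(4πr²h) = 1/(4π·5.58²·1170) = 2.184×10^-6 K/W
  R_titanium = (1/5.58 − 1/5.60)/(4πk) = 6.400×10^-4/(4π·19.4) = 2.625×10^-6 K/W
ΣR = 2.184×10^-6 + 2.625×10^-6 = 4.809×10^-6 K/W
Q = ΔT/ΣR = (121 K − 287.1 K)/4.809×10^-6 = -3.45×10^7 W
(Negative Q ⇒ heat flows inward; heat gain = 3.45×10^7 W.)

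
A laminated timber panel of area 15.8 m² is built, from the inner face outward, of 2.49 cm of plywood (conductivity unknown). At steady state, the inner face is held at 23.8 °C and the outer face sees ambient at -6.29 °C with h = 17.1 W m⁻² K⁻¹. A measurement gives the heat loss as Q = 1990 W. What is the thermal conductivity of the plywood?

k = 0.138 W/m·K

ΣR = ΔT/Q = |23.8 − -6.29|/1990 = 0.01512 K/W
Known resistances:
  R_conv,out = 1/(hA) = 1/(17.1·15.8) = 0.003701 K/W
R_plywood = ΣR − ΣR_known = 0.01512 − 0.003701 = 0.01142 K/W
L/(kA) = 0.01142 ⇒ k = 0.0249/(0.01142·15.8) = 0.138 W/m·K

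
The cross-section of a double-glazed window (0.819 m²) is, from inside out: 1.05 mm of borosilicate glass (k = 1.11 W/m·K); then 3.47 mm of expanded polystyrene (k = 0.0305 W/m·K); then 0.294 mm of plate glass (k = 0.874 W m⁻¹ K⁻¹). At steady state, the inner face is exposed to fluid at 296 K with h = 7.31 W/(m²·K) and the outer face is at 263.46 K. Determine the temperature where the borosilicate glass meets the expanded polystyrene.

T = 278.20 K

Resistance network (inner→outer):
  R_conv,in = 1/(hA) = 1/(7.31·0.819) = 0.1670 K/W
  R_borosilicate glass = L/(kA) = 0.00105/(1.11·0.819) = 0.001155 K/W
  R_expanded polystyrene = L/(kA) = 0.00347/(0.0305·0.819) = 0.1389 K/W
  R_plate glass = L/(kA) = 2.94×10^-4/(0.874·0.819) = 4.107×10^-4 K/W
ΣR = 0.1670 + 0.001155 + 0.1389 + 4.107×10^-4 = 0.3075 K/W
Q = ΔT/ΣR = (296 K − 263.46 K)/0.3075 = 105.8 W
From the inner boundary to the borosilicate glass/expanded polystyrene interface, ΣR_partial = 0.1682 K/W.
T_interface = T_in − Q·ΣR_partial = 296 K − (105.8)(0.1682) = 278.20 K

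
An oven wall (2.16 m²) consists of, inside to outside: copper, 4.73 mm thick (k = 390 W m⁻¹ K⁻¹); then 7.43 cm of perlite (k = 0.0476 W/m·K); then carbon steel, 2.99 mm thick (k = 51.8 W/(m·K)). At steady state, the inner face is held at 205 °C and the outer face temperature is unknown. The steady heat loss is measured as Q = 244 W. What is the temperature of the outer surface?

Series resistances:
  R_copper = L/(kA) = 0.00473/(390·2.16) = 5.615×10^-6 K/W
  R_perlite = L/(kA) = 0.0743/(0.0476·2.16) = 0.7227 K/W
  R_carbon steel = L/(kA) = 0.00299/(51.8·2.16) = 2.672×10^-5 K/W
ΣR = 0.7227 K/W
ΔT = Q·ΣR = 244 × 0.7227 = 176.3 K
Heat flows outward, so T_out = T_in − ΔT = 205 − 176.3 = 28.7 °C

T_out = 28.7 °C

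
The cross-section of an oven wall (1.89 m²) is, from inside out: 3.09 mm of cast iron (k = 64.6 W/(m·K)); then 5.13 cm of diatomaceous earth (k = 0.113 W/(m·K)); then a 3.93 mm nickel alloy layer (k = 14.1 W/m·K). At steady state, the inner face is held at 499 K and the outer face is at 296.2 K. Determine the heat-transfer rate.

Q = 844 W

Resistance network (inner→outer):
  R_cast iron = L/(kA) = 0.00309/(64.6·1.89) = 2.531×10^-5 K/W
  R_diatomaceous earth = L/(kA) = 0.0513/(0.113·1.89) = 0.2402 K/W
  R_nickel alloy = L/(kA) = 0.00393/(14.1·1.89) = 1.475×10^-4 K/W
ΣR = 2.531×10^-5 + 0.2402 + 1.475×10^-4 = 0.2404 K/W
Q = ΔT/ΣR = (499 K − 296.2 K)/0.2404 = 844 W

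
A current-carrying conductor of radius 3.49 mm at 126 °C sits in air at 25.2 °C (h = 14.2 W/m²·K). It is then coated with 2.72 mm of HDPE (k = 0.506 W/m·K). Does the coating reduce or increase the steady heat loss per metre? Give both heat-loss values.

increases: 31.4 → 50.8 W/m

Critical radius for a cylinder: r_cr = k/h = 0.0356 m = 3.56 cm.
Outer radius after coating: r₂ = 0.00349 + 0.00272 = 0.00621 m.
Since r₁ < r_cr and r₂ ≤ r_cr, the coating moves toward the maximum at r_cr — heat loss rises.
Bare: R = 1/(2πr₁h) = 3.211 m·K/W; Q = 100.8/3.211 = 31.4 W/m.
Coated: R = R_cond + R_conv = 1.986 m·K/W; Q = 100.8/1.986 = 50.8 W/m.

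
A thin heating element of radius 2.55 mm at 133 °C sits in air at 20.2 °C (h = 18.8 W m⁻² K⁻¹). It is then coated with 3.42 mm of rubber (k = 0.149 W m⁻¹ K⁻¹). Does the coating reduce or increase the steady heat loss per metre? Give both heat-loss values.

increases: 34.0 → 48.5 W/m

Critical radius for a cylinder: r_cr = k/h = 0.00793 m = 0.793 cm.
Outer radius after coating: r₂ = 0.00255 + 0.00342 = 0.00597 m.
Since r₁ < r_cr and r₂ ≤ r_cr, the coating moves toward the maximum at r_cr — heat loss rises.
Bare: R = 1/(2πr₁h) = 3.320 m·K/W; Q = 112.8/3.320 = 34.0 W/m.
Coated: R = R_cond + R_conv = 2.327 m·K/W; Q = 112.8/2.327 = 48.5 W/m.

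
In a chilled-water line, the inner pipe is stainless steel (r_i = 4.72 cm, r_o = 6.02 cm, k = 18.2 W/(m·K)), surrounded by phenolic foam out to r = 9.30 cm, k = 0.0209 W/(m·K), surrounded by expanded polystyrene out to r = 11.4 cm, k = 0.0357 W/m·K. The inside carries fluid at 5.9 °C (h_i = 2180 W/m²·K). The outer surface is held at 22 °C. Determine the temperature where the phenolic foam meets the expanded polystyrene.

Treat each layer as a resistance in series:
  R'_conv,in = 1/(2πr h) = 1/(2π·0.0472·2180) = 0.001547 m·K/W
  R'_stainless steel = ln(0.0602/0.0472)/(2πk) = 0.2433/(2π·18.2) = 0.002127 m·K/W
  R'_phenolic foam = ln(0.0930/0.0602)/(2πk) = 0.4349/(2π·0.0209) = 3.312 m·K/W
  R'_expanded polystyrene = ln(0.114/0.0930)/(2πk) = 0.2036/(2π·0.0357) = 0.9077 m·K/W
ΣR = 0.001547 + 0.002127 + 3.312 + 0.9077 = 4.223 m·K/W
Q' = ΔT/ΣR = (5.9 °C − 22 °C)/4.223 = -3.812 W/m
From the inner boundary to the phenolic foam/expanded polystyrene interface, ΣR_partial = 3.316 m·K/W.
T_interface = T_in − Q'·ΣR_partial = 5.9 °C − (-3.812)(3.316) = 18.5 °C

T = 18.5 °C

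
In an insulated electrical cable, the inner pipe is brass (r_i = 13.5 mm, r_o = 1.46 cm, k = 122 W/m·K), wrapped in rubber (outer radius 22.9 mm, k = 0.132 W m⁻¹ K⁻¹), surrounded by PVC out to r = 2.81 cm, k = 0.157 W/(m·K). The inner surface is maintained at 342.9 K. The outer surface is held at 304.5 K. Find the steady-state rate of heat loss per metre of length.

Resistance network (inner→outer):
  R'_brass = ln(0.0146/0.0135)/(2πk) = 0.07833/(2π·122) = 1.022×10^-4 m·K/W
  R'_rubber = ln(0.0229/0.0146)/(2πk) = 0.4501/(2π·0.132) = 0.5427 m·K/W
  R'_PVC = ln(0.0281/0.0229)/(2πk) = 0.2046/(2π·0.157) = 0.2074 m·K/W
ΣR = 1.022×10^-4 + 0.5427 + 0.2074 = 0.7502 m·K/W
Q' = ΔT/ΣR = (342.9 K − 304.5 K)/0.7502 = 51.2 W/m

Q' = 51.2 W/m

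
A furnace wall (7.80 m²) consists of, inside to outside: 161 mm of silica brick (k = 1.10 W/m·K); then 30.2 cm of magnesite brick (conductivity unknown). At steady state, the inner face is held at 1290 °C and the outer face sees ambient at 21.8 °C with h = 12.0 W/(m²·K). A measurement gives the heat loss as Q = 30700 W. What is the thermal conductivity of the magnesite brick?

ΣR = ΔT/Q = |1290 − 21.8|/30700 = 0.04131 K/W
Known resistances:
  R_silica brick = L/(kA) = 0.161/(1.10·7.80) = 0.01876 K/W
  R_conv,out = 1/(hA) = 1/(12.0·7.80) = 0.01068 K/W
R_magnesite brick = ΣR − ΣR_known = 0.04131 − 0.02944 = 0.01187 K/W
L/(kA) = 0.01187 ⇒ k = 0.302/(0.01187·7.80) = 3.26 W/m·K

k = 3.26 W/m·K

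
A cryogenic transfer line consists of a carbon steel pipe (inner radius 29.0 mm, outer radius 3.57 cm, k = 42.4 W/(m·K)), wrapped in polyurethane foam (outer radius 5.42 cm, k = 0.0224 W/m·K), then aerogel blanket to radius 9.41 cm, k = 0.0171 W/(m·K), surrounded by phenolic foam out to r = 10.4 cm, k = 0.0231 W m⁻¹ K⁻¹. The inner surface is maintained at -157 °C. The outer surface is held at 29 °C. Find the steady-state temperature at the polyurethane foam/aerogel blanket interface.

T = -94.2 °C

Series thermal resistances, inner to outer:
  R'_carbon steel = ln(0.0357/0.0290)/(2πk) = 0.2079/(2π·42.4) = 7.802×10^-4 m·K/W
  R'_polyurethane foam = ln(0.0542/0.0357)/(2πk) = 0.4175/(2π·0.0224) = 2.967 m·K/W
  R'_aerogel blanket = ln(0.0941/0.0542)/(2πk) = 0.5517/(2π·0.0171) = 5.135 m·K/W
  R'_phenolic foam = ln(0.104/0.0941)/(2πk) = 0.1000/(2π·0.0231) = 0.6892 m·K/W
ΣR = 7.802×10^-4 + 2.967 + 5.135 + 0.6892 = 8.792 m·K/W
Q' = ΔT/ΣR = (-157 °C − 29 °C)/8.792 = -21.16 W/m
From the inner boundary to the polyurethane foam/aerogel blanket interface, ΣR_partial = 2.968 m·K/W.
T_interface = T_in − Q'·ΣR_partial = -157 °C − (-21.16)(2.968) = -94.2 °C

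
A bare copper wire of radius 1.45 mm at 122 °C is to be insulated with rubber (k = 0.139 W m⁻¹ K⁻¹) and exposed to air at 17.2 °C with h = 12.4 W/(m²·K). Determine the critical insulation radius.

r_cr = 1.12 cm

For a cylinder, r_cr = k_ins/h = 0.139/12.4 = 0.0112 m = 1.12 cm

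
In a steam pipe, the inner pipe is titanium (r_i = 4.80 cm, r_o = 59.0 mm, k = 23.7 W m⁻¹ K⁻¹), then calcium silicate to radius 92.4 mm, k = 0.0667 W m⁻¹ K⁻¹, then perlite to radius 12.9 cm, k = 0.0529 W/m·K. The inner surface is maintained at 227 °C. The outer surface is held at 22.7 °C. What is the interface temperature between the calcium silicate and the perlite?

Resistance network (inner→outer):
  R'_titanium = ln(0.0590/0.0480)/(2πk) = 0.2063/(2π·23.7) = 0.001386 m·K/W
  R'_calcium silicate = ln(0.0924/0.0590)/(2πk) = 0.4486/(2π·0.0667) = 1.070 m·K/W
  R'_perlite = ln(0.129/0.0924)/(2πk) = 0.3337/(2π·0.0529) = 1.004 m·K/W
ΣR = 0.001386 + 1.070 + 1.004 = 2.075 m·K/W
Q' = ΔT/ΣR = (227 °C − 22.7 °C)/2.075 = 98.46 W/m
From the inner boundary to the calcium silicate/perlite interface, ΣR_partial = 1.071 m·K/W.
T_interface = T_in − Q'·ΣR_partial = 227 °C − (98.46)(1.071) = 122 °C

T = 122 °C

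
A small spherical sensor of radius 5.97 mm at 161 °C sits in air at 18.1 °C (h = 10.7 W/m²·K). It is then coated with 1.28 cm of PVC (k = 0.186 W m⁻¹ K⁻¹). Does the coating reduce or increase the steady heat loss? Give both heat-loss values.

Critical radius for a sphere: r_cr = 2k/h = 0.0348 m = 3.48 cm.
Outer radius after coating: r₂ = 0.00597 + 0.0128 = 0.01877 m.
Since r₁ < r_cr and r₂ ≤ r_cr, the coating moves toward the maximum at r_cr — heat loss rises.
Bare: R = 1/(4πr₁²h) = 208.7 K/W; Q = 142.9/208.7 = 0.685 W.
Coated: R = R_cond + R_conv = 69.98 K/W; Q = 142.9/69.98 = 2.04 W.

increases: 0.685 → 2.04 W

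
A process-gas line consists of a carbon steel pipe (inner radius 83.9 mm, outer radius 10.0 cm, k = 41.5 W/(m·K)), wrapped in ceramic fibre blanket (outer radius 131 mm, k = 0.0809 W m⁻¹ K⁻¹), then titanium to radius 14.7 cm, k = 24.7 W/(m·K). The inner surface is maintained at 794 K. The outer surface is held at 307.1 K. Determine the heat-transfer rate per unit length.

Q' = 914 W/m

Series thermal resistances, inner to outer:
  R'_carbon steel = ln(0.100/0.0839)/(2πk) = 0.1755/(2π·41.5) = 6.732×10^-4 m·K/W
  R'_ceramic fibre blanket = ln(0.131/0.100)/(2πk) = 0.2700/(2π·0.0809) = 0.5312 m·K/W
  R'_titanium = ln(0.147/0.131)/(2πk) = 0.1152/(2π·24.7) = 7.425×10^-4 m·K/W
ΣR = 6.732×10^-4 + 0.5312 + 7.425×10^-4 = 0.5326 m·K/W
Q' = ΔT/ΣR = (794 K − 307.1 K)/0.5326 = 914 W/m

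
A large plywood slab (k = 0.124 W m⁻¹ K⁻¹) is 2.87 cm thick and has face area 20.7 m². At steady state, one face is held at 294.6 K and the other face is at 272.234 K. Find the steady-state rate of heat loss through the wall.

Q = kA·ΔT/L = 0.124 × 20.7 × |294.6 K − 272.234 K| / 0.0287 = 2000 W

Q = 2000 W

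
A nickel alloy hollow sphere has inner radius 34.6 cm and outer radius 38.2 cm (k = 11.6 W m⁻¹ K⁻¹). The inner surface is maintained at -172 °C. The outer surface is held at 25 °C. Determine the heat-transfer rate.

Q = 105 kW

Q = 4πk·ΔT/(1/r₁ − 1/r₂) = 4π × 11.6 × 197 / (1/0.346 − 1/0.382) = 1.05×10^5 W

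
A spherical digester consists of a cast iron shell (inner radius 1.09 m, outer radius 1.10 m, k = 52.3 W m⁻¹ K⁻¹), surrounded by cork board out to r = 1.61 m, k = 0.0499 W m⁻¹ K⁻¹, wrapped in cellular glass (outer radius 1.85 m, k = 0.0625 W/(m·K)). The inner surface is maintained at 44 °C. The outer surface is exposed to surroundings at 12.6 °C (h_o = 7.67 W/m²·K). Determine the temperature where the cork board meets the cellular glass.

T = 18.5 °C

Treat each layer as a resistance in series:
  R_cast iron = (1/1.09 − 1/1.10)/(4πk) = 0.008340/(4π·52.3) = 1.269×10^-5 K/W
  R_cork board = (1/1.10 − 1/1.61)/(4πk) = 0.2880/(4π·0.0499) = 0.4592 K/W
  R_cellular glass = (1/1.61 − 1/1.85)/(4πk) = 0.08058/(4π·0.0625) = 0.1026 K/W
  R_conv,out = 1/(4πr²h) = 1/(4π·1.85²·7.67) = 0.003031 K/W
ΣR = 1.269×10^-5 + 0.4592 + 0.1026 + 0.003031 = 0.5648 K/W
Q = ΔT/ΣR = (44 °C − 12.6 °C)/0.5648 = 55.59 W
From the inner boundary to the cork board/cellular glass interface, ΣR_partial = 0.4592 K/W.
T_interface = T_in − Q·ΣR_partial = 44 °C − (55.59)(0.4592) = 18.5 °C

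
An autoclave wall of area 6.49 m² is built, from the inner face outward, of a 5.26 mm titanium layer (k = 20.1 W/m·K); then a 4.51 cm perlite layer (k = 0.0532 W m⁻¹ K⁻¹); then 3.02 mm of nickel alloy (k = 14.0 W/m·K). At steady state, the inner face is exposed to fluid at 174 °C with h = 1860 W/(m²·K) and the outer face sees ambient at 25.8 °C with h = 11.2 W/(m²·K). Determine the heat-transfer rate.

Treat each layer as a resistance in series:
  R_conv,in = 1/(hA) = 1/(1860·6.49) = 8.284×10^-5 K/W
  R_titanium = L/(kA) = 0.00526/(20.1·6.49) = 4.032×10^-5 K/W
  R_perlite = L/(kA) = 0.0451/(0.0532·6.49) = 0.1306 K/W
  R_nickel alloy = L/(kA) = 0.00302/(14.0·6.49) = 3.324×10^-5 K/W
  R_conv,out = 1/(hA) = 1/(11.2·6.49) = 0.01376 K/W
ΣR = 8.284×10^-5 + 4.032×10^-5 + 0.1306 + 3.324×10^-5 + 0.01376 = 0.1445 K/W
Q = ΔT/ΣR = (174 °C − 25.8 °C)/0.1445 = 1030 W

Q = 1030 W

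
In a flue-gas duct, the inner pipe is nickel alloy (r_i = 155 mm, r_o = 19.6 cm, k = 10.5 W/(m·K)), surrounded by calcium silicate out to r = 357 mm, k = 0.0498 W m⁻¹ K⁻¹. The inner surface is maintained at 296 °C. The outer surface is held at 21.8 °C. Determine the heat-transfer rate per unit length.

Resistance network (inner→outer):
  R'_nickel alloy = ln(0.196/0.155)/(2πk) = 0.2347/(2π·10.5) = 0.003557 m·K/W
  R'_calcium silicate = ln(0.357/0.196)/(2πk) = 0.5996/(2π·0.0498) = 1.916 m·K/W
ΣR = 0.003557 + 1.916 = 1.920 m·K/W
Q' = ΔT/ΣR = (296 °C − 21.8 °C)/1.920 = 143 W/m

Q' = 143 W/m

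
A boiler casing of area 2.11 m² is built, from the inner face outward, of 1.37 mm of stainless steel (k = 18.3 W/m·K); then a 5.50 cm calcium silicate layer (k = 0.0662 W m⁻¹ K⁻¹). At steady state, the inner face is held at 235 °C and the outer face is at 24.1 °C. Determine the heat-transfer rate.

Series thermal resistances, inner to outer:
  R_stainless steel = L/(kA) = 0.00137/(18.3·2.11) = 3.548×10^-5 K/W
  R_calcium silicate = L/(kA) = 0.0550/(0.0662·2.11) = 0.3938 K/W
ΣR = 3.548×10^-5 + 0.3938 = 0.3938 K/W
Q = ΔT/ΣR = (235 °C − 24.1 °C)/0.3938 = 536 W

Q = 536 W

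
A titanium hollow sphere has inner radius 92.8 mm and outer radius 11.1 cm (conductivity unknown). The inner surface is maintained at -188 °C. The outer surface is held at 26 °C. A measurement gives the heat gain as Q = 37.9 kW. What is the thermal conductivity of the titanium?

k = 24.9 W/m·K

ΣR = ΔT/Q = |-188 − 26|/37900 = 0.005646 K/W
(1/r₁−1/r₂)/(4πk) = 0.005646 ⇒ k = 1.767/(4π·0.005646) = 24.9 W/m·K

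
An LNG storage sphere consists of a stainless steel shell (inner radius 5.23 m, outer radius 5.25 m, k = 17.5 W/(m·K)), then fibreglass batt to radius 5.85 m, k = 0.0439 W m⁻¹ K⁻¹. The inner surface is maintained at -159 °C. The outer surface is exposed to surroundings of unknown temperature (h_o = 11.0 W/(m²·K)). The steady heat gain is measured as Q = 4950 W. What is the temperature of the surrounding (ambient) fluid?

T_out = 17.4 °C

Sum the resistances:
  R_stainless steel = (1/5.23 − 1/5.25)/(4πk) = 7.284×10^-4/(4π·17.5) = 3.312×10^-6 K/W
  R_fibreglass batt = (1/5.25 − 1/5.85)/(4πk) = 0.01954/(4π·0.0439) = 0.03541 K/W
  R_conv,out = 1/(4πr²h) = 1/(4π·5.85²·11.0) = 2.114×10^-4 K/W
ΣR = 0.03563 K/W
ΔT = Q·ΣR = 4950 × 0.03563 = 176.4 K
Heat flows inward, so T_out = T_in + ΔT = -159 + 176.4 = 17.4 °C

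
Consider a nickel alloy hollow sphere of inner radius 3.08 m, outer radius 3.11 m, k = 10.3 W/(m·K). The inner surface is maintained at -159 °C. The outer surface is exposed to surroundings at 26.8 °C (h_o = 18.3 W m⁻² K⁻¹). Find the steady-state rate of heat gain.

Q = 3.92×10^5 W

Resistance network (inner→outer):
  R_nickel alloy = (1/3.08 − 1/3.11)/(4πk) = 0.003132/(4π·10.3) = 2.420×10^-5 K/W
  R_conv,out = 1/(4πr²h) = 1/(4π·3.11²·18.3) = 4.496×10^-4 K/W
ΣR = 2.420×10^-5 + 4.496×10^-4 = 4.738×10^-4 K/W
Q = ΔT/ΣR = (-159 °C − 26.8 °C)/4.738×10^-4 = -3.92×10^5 W
(Negative Q ⇒ heat flows inward; heat gain = 3.92×10^5 W.)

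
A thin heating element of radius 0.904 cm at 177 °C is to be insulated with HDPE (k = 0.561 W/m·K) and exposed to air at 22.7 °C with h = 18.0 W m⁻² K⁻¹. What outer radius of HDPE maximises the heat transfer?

r_cr = 3.12 cm

For a cylinder, r_cr = k_ins/h = 0.561/18.0 = 0.0312 m = 3.12 cm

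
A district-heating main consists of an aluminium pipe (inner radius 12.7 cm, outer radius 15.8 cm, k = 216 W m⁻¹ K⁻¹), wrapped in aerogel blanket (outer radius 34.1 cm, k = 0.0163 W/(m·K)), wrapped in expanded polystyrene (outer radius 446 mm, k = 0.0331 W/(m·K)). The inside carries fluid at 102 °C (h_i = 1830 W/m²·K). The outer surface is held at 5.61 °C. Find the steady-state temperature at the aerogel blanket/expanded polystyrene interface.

T = 19.7 °C

Series thermal resistances, inner to outer:
  R'_conv,in = 1/(2πr h) = 1/(2π·0.127·1830) = 6.848×10^-4 m·K/W
  R'_aluminium = ln(0.158/0.127)/(2πk) = 0.2184/(2π·216) = 1.609×10^-4 m·K/W
  R'_aerogel blanket = ln(0.341/0.158)/(2πk) = 0.7693/(2π·0.0163) = 7.511 m·K/W
  R'_expanded polystyrene = ln(0.446/0.341)/(2πk) = 0.2684/(2π·0.0331) = 1.291 m·K/W
ΣR = 6.848×10^-4 + 1.609×10^-4 + 7.511 + 1.291 = 8.803 m·K/W
Q' = ΔT/ΣR = (102 °C − 5.61 °C)/8.803 = 10.95 W/m
From the inner boundary to the aerogel blanket/expanded polystyrene interface, ΣR_partial = 7.512 m·K/W.
T_interface = T_in − Q'·ΣR_partial = 102 °C − (10.95)(7.512) = 19.7 °C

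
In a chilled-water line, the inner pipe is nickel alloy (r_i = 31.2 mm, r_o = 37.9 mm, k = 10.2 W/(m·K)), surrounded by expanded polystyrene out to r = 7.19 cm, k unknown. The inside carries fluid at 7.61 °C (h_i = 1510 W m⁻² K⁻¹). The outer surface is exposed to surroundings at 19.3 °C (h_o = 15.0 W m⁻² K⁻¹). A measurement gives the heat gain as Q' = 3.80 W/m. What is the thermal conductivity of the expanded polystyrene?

ΣR = ΔT/Q' = |7.61 − 19.3|/3.80 = 3.076 m·K/W
Known resistances:
  R'_conv,in = 1/(2πr h) = 1/(2π·0.0312·1510) = 0.003378 m·K/W
  R'_nickel alloy = ln(0.0379/0.0312)/(2πk) = 0.1945/(2π·10.2) = 0.003035 m·K/W
  R'_conv,out = 1/(2πr h) = 1/(2π·0.0719·15.0) = 0.1476 m·K/W
R_expanded polystyrene = ΣR − ΣR_known = 3.076 − 0.1540 = 2.922 m·K/W
ln(r₂/r₁)/(2πk) = 2.922 ⇒ k = 0.6403/(2π·2.922) = 0.0349 W/m·K

k = 0.0349 W/m·K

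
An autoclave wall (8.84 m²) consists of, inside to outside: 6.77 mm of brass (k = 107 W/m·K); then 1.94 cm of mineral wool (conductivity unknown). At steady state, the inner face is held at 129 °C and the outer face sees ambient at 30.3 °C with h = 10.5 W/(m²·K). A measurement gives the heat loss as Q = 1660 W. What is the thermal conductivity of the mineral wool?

ΣR = ΔT/Q = |129 − 30.3|/1660 = 0.05946 K/W
Known resistances:
  R_brass = L/(kA) = 0.00677/(107·8.84) = 7.157×10^-6 K/W
  R_conv,out = 1/(hA) = 1/(10.5·8.84) = 0.01077 K/W
R_mineral wool = ΣR − ΣR_known = 0.05946 − 0.01078 = 0.04868 K/W
L/(kA) = 0.04868 ⇒ k = 0.0194/(0.04868·8.84) = 0.0451 W/m·K

k = 0.0451 W/m·K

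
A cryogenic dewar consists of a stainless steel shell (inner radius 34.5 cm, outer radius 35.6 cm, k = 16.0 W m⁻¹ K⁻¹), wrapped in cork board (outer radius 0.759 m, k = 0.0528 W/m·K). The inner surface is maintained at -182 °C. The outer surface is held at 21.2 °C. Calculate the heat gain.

Q = 90.4 W

Resistance network (inner→outer):
  R_stainless steel = (1/0.345 − 1/0.356)/(4πk) = 0.08956/(4π·16.0) = 4.454×10^-4 K/W
  R_cork board = (1/0.356 − 1/0.759)/(4πk) = 1.491/(4π·0.0528) = 2.248 K/W
ΣR = 4.454×10^-4 + 2.248 = 2.248 K/W
Q = ΔT/ΣR = (-182 °C − 21.2 °C)/2.248 = -90.4 W
(Negative Q ⇒ heat flows inward; heat gain = 90.4 W.)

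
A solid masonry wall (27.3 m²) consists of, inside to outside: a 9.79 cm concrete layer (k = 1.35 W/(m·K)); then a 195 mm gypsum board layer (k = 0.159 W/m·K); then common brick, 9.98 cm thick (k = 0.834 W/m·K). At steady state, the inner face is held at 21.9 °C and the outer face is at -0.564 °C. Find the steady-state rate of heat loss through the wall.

Resistance network (inner→outer):
  R_concrete = L/(kA) = 0.0979/(1.35·27.3) = 0.002656 K/W
  R_gypsum board = L/(kA) = 0.195/(0.159·27.3) = 0.04492 K/W
  R_common brick = L/(kA) = 0.0998/(0.834·27.3) = 0.004383 K/W
ΣR = 0.002656 + 0.04492 + 0.004383 = 0.05196 K/W
Q = ΔT/ΣR = (21.9 °C − -0.564 °C)/0.05196 = 432 W

Q = 432 W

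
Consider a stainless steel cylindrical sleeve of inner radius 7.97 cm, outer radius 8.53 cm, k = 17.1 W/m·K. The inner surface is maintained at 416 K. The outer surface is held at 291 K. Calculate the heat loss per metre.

Q' = 1.98×10^5 W/m

Q' = 2πk·ΔT/ln(r₂/r₁) = 2π × 17.1 × 125 / ln(0.0853/0.0797) = 1.98×10^5 W/m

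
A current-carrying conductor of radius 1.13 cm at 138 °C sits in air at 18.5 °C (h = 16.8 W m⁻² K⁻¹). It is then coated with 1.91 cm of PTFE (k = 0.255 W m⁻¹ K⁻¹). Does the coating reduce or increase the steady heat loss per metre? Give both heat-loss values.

Critical radius for a cylinder: r_cr = k/h = 0.0152 m = 1.52 cm.
Outer radius after coating: r₂ = 0.0113 + 0.0191 = 0.0304 m.
r₁ < r_cr < r₂: heat loss rises to a maximum at r_cr then falls. Whether the coating helps depends on whether Q(r₂) has dropped back below Q(r₁).
Bare: R = 1/(2πr₁h) = 0.8384 m·K/W; Q = 119.5/0.8384 = 143 W/m.
Coated: R = R_cond + R_conv = 0.9293 m·K/W; Q = 119.5/0.9293 = 129 W/m.

reduces: 143 → 129 W/m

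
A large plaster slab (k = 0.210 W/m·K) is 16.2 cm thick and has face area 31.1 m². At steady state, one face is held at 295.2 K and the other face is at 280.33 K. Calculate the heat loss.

Q = 599 W

Q = kA·ΔT/L = 0.210 × 31.1 × |295.2 K − 280.33 K| / 0.162 = 599 W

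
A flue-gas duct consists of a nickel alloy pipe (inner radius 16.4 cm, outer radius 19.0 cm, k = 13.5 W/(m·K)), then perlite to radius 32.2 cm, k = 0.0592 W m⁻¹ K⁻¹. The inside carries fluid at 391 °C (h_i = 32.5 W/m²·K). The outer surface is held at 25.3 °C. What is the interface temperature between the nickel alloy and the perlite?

Resistance network (inner→outer):
  R'_conv,in = 1/(2πr h) = 1/(2π·0.164·32.5) = 0.02986 m·K/W
  R'_nickel alloy = ln(0.190/0.164)/(2πk) = 0.1472/(2π·13.5) = 0.001735 m·K/W
  R'_perlite = ln(0.322/0.190)/(2πk) = 0.5275/(2π·0.0592) = 1.418 m·K/W
ΣR = 0.02986 + 0.001735 + 1.418 = 1.450 m·K/W
Q' = ΔT/ΣR = (391 °C − 25.3 °C)/1.450 = 252.2 W/m
From the inner boundary to the nickel alloy/perlite interface, ΣR_partial = 0.03159 m·K/W.
T_interface = T_in − Q'·ΣR_partial = 391 °C − (252.2)(0.03159) = 383 °C

T = 383 °C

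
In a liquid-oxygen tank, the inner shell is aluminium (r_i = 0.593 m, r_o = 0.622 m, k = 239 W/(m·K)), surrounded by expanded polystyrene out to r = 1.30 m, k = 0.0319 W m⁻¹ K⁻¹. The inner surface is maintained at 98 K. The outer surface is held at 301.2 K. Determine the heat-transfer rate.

Q = 97.1 W

Treat each layer as a resistance in series:
  R_aluminium = (1/0.593 − 1/0.622)/(4πk) = 0.07862/(4π·239) = 2.618×10^-5 K/W
  R_expanded polystyrene = (1/0.622 − 1/1.30)/(4πk) = 0.8385/(4π·0.0319) = 2.092 K/W
ΣR = 2.618×10^-5 + 2.092 = 2.092 K/W
Q = ΔT/ΣR = (98 K − 301.2 K)/2.092 = -97.1 W
(Negative Q ⇒ heat flows inward; heat gain = 97.1 W.)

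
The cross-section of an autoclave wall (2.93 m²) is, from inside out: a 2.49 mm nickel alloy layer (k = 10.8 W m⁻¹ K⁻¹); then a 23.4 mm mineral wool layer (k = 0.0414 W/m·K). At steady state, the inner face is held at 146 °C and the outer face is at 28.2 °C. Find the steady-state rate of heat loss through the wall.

Q = 610 W

Treat each layer as a resistance in series:
  R_nickel alloy = L/(kA) = 0.00249/(10.8·2.93) = 7.869×10^-5 K/W
  R_mineral wool = L/(kA) = 0.0234/(0.0414·2.93) = 0.1929 K/W
ΣR = 7.869×10^-5 + 0.1929 = 0.1930 K/W
Q = ΔT/ΣR = (146 °C − 28.2 °C)/0.1930 = 610 W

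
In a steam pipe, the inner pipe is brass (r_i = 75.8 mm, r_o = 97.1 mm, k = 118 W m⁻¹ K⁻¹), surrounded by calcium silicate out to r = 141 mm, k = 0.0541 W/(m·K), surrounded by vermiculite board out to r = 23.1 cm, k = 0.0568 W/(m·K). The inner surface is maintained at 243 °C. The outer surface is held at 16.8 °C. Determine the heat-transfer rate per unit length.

Treat each layer as a resistance in series:
  R'_brass = ln(0.0971/0.0758)/(2πk) = 0.2476/(2π·118) = 3.340×10^-4 m·K/W
  R'_calcium silicate = ln(0.141/0.0971)/(2πk) = 0.3730/(2π·0.0541) = 1.097 m·K/W
  R'_vermiculite board = ln(0.231/0.141)/(2πk) = 0.4937/(2π·0.0568) = 1.383 m·K/W
ΣR = 3.340×10^-4 + 1.097 + 1.383 = 2.480 m·K/W
Q' = ΔT/ΣR = (243 °C − 16.8 °C)/2.480 = 91.2 W/m

Q' = 91.2 W/m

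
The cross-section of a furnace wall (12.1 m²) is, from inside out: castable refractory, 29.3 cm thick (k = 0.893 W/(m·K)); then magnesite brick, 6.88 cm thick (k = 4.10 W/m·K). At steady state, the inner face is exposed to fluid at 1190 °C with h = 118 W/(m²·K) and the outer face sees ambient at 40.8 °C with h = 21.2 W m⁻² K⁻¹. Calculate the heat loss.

Series thermal resistances, inner to outer:
  R_conv,in = 1/(hA) = 1/(118·12.1) = 7.004×10^-4 K/W
  R_castable refractory = L/(kA) = 0.293/(0.893·12.1) = 0.02712 K/W
  R_magnesite brick = L/(kA) = 0.0688/(4.10·12.1) = 0.001387 K/W
  R_conv,out = 1/(hA) = 1/(21.2·12.1) = 0.003898 K/W
ΣR = 7.004×10^-4 + 0.02712 + 0.001387 + 0.003898 = 0.03311 K/W
Q = ΔT/ΣR = (1190 °C − 40.8 °C)/0.03311 = 34700 W

Q = 34.7 kW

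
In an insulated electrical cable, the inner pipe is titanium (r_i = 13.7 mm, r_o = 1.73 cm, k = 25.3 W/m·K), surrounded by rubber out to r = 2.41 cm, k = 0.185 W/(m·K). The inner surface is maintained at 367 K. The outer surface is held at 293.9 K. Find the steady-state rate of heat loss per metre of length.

Series thermal resistances, inner to outer:
  R'_titanium = ln(0.0173/0.0137)/(2πk) = 0.2333/(2π·25.3) = 0.001468 m·K/W
  R'_rubber = ln(0.0241/0.0173)/(2πk) = 0.3315/(2π·0.185) = 0.2852 m·K/W
ΣR = 0.001468 + 0.2852 = 0.2867 m·K/W
Q' = ΔT/ΣR = (367 K − 293.9 K)/0.2867 = 255 W/m

Q' = 255 W/m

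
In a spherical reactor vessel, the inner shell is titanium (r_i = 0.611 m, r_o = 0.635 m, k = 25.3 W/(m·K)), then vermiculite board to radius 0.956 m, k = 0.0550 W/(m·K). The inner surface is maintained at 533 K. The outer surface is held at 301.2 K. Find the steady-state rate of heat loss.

Treat each layer as a resistance in series:
  R_titanium = (1/0.611 − 1/0.635)/(4πk) = 0.06186/(4π·25.3) = 1.946×10^-4 K/W
  R_vermiculite board = (1/0.635 − 1/0.956)/(4πk) = 0.5288/(4π·0.0550) = 0.7651 K/W
ΣR = 1.946×10^-4 + 0.7651 = 0.7653 K/W
Q = ΔT/ΣR = (533 K − 301.2 K)/0.7653 = 303 W

Q = 303 W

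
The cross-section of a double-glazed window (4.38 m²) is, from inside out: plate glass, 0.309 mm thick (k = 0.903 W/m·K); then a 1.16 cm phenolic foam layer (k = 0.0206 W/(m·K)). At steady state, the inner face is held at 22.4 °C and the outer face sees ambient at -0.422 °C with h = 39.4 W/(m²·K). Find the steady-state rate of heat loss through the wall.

Series thermal resistances, inner to outer:
  R_plate glass = L/(kA) = 3.09×10^-4/(0.903·4.38) = 7.813×10^-5 K/W
  R_phenolic foam = L/(kA) = 0.0116/(0.0206·4.38) = 0.1286 K/W
  R_conv,out = 1/(hA) = 1/(39.4·4.38) = 0.005795 K/W
ΣR = 7.813×10^-5 + 0.1286 + 0.005795 = 0.1345 K/W
Q = ΔT/ΣR = (22.4 °C − -0.422 °C)/0.1345 = 170 W

Q = 170 W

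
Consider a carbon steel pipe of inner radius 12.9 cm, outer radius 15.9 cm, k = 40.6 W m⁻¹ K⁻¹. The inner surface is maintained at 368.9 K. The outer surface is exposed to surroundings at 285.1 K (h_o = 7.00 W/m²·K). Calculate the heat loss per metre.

Treat each layer as a resistance in series:
  R'_carbon steel = ln(0.159/0.129)/(2πk) = 0.2091/(2π·40.6) = 8.197×10^-4 m·K/W
  R'_conv,out = 1/(2πr h) = 1/(2π·0.159·7.00) = 0.1430 m·K/W
ΣR = 8.197×10^-4 + 0.1430 = 0.1438 m·K/W
Q' = ΔT/ΣR = (368.9 K − 285.1 K)/0.1438 = 583 W/m

Q' = 583 W/m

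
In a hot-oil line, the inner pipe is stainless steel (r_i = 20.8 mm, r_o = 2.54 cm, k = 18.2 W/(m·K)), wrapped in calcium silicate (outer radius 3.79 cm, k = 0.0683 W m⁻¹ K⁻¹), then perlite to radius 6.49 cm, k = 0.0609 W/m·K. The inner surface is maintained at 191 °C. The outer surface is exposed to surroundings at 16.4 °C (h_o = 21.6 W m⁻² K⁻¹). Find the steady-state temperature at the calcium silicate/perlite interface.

T = 125 °C

Treat each layer as a resistance in series:
  R'_stainless steel = ln(0.0254/0.0208)/(2πk) = 0.1998/(2π·18.2) = 0.001747 m·K/W
  R'_calcium silicate = ln(0.0379/0.0254)/(2πk) = 0.4002/(2π·0.0683) = 0.9326 m·K/W
  R'_perlite = ln(0.0649/0.0379)/(2πk) = 0.5379/(2π·0.0609) = 1.406 m·K/W
  R'_conv,out = 1/(2πr h) = 1/(2π·0.0649·21.6) = 0.1135 m·K/W
ΣR = 0.001747 + 0.9326 + 1.406 + 0.1135 = 2.454 m·K/W
Q' = ΔT/ΣR = (191 °C − 16.4 °C)/2.454 = 71.15 W/m
From the inner boundary to the calcium silicate/perlite interface, ΣR_partial = 0.9343 m·K/W.
T_interface = T_in − Q'·ΣR_partial = 191 °C − (71.15)(0.9343) = 125 °C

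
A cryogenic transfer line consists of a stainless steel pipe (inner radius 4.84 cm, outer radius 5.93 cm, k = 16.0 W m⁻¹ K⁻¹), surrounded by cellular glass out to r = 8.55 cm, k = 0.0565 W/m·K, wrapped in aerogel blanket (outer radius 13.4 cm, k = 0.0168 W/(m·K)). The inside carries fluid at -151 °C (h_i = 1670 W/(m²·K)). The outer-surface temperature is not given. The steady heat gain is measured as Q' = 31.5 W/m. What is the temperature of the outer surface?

T_out = 15.7 °C

Sum the resistances:
  R'_conv,in = 1/(2πr h) = 1/(2π·0.0484·1670) = 0.001969 m·K/W
  R'_stainless steel = ln(0.0593/0.0484)/(2πk) = 0.2031/(2π·16.0) = 0.002020 m·K/W
  R'_cellular glass = ln(0.0855/0.0593)/(2πk) = 0.3659/(2π·0.0565) = 1.031 m·K/W
  R'_aerogel blanket = ln(0.134/0.0855)/(2πk) = 0.4493/(2π·0.0168) = 4.257 m·K/W
ΣR = 5.291 m·K/W
ΔT = Q'·ΣR = 31.5 × 5.291 = 166.7 K
Heat flows inward, so T_out = T_in + ΔT = -151 + 166.7 = 15.7 °C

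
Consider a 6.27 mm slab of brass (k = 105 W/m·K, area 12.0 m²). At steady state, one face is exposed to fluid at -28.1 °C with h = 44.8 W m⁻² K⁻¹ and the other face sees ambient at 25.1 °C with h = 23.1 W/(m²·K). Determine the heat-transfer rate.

Q = 9.72 kW

Series thermal resistances, inner to outer:
  R_conv,in = 1/(hA) = 1/(44.8·12.0) = 0.001860 K/W
  R_brass = L/(kA) = 0.00627/(105·12.0) = 4.976×10^-6 K/W
  R_conv,out = 1/(hA) = 1/(23.1·12.0) = 0.003608 K/W
ΣR = 0.001860 + 4.976×10^-6 + 0.003608 = 0.005473 K/W
Q = ΔT/ΣR = (-28.1 °C − 25.1 °C)/0.005473 = -9720 W
(Negative Q ⇒ heat flows inward; heat gain = 9720 W.)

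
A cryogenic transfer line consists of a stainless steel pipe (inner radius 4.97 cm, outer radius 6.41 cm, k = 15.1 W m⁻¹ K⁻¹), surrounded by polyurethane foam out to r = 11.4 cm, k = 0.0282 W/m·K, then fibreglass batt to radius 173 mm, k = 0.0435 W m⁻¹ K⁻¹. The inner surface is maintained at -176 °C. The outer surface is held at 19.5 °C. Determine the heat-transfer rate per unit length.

Series thermal resistances, inner to outer:
  R'_stainless steel = ln(0.0641/0.0497)/(2πk) = 0.2544/(2π·15.1) = 0.002682 m·K/W
  R'_polyurethane foam = ln(0.114/0.0641)/(2πk) = 0.5758/(2π·0.0282) = 3.249 m·K/W
  R'_fibreglass batt = ln(0.173/0.114)/(2πk) = 0.4171/(2π·0.0435) = 1.526 m·K/W
ΣR = 0.002682 + 3.249 + 1.526 = 4.778 m·K/W
Q' = ΔT/ΣR = (-176 °C − 19.5 °C)/4.778 = -40.9 W/m
(Negative Q' ⇒ heat flows inward; heat gain = 40.9 W/m.)

Q' = 40.9 W/m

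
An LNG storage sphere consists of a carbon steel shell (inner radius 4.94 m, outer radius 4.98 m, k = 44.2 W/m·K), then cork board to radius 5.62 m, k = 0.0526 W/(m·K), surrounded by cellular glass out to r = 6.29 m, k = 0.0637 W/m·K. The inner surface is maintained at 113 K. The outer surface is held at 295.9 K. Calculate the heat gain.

Q = 3140 W

Treat each layer as a resistance in series:
  R_carbon steel = (1/4.94 − 1/4.98)/(4πk) = 0.001626/(4π·44.2) = 2.927×10^-6 K/W
  R_cork board = (1/4.98 − 1/5.62)/(4πk) = 0.02287/(4π·0.0526) = 0.03460 K/W
  R_cellular glass = (1/5.62 − 1/6.29)/(4πk) = 0.01895/(4π·0.0637) = 0.02368 K/W
ΣR = 2.927×10^-6 + 0.03460 + 0.02368 = 0.05828 K/W
Q = ΔT/ΣR = (113 K − 295.9 K)/0.05828 = -3140 W
(Negative Q ⇒ heat flows inward; heat gain = 3140 W.)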